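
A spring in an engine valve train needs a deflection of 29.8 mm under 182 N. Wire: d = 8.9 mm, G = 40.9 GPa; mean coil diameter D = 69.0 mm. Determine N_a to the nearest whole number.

Required rate k = F/δ = 182/29.8 = 6.1074 N/mm
N_a = Gd⁴/(8D³k) = (40.9×10³ × 8.9⁴)/(8 × 69.0³ × 6.1074)
    = 2.56616e+08 / 1.60506e+07 = 15.99 → 16 coils

16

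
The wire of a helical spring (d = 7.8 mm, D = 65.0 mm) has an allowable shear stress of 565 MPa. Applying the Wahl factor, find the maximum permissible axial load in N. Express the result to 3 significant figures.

C = D/d = 65.0/7.8 = 8.3333
K_W = (4C−1)/(4C−4) + 0.615/C = 32.333/29.333 + 0.0738 = 1.1761
τ_max = K·8FD/(πd³) → F_max = τ_allow·πd³/(8DK)
F_max = 565·π·7.8³/(8·65.0·1.1761) = 8.4233e+05/611.56 = 1377.4 N

1380 N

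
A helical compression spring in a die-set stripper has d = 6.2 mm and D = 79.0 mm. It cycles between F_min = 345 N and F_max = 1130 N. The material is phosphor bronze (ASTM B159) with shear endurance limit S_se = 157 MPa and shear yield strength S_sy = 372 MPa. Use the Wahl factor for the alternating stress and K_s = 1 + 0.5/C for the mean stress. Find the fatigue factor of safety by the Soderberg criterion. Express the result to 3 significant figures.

0.245

C = D/d = 79.0/6.2 = 12.7419; K_W = (4C−1)/(4C−4)+0.615/C = 1.1121; K_s = 1+0.5/C = 1.0392
F_a = (F_max−F_min)/2 = 392.5 N; F_m = (F_max+F_min)/2 = 737.5 N
τ_a = K_W·8F_aD/(πd³) = 1.1121 × 331.31 = 368.46 MPa
τ_m = K_s·8F_mD/(πd³) = 1.0392 × 622.52 = 646.95 MPa
Soderberg: 1/n_f = τ_a/S_se + τ_m/S_sy = 368.46/157 + 646.95/372 = 2.34688 + 1.73911 = 4.086
n_f = 1/4.086 = 0.2447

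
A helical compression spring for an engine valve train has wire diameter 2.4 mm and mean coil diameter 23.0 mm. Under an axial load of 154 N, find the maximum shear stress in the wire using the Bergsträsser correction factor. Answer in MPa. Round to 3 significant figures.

745 MPa

Spring index C = D/d = 23.0/2.4 = 9.5833
K_B = (4C+2)/(4C−3) = 40.333/35.333 = 1.1415
τ₀ = 8FD/(πd³) = 8·154·23.0/(π·2.4³) = 28336/43.429 = 652.46 MPa
τ_max = K·τ₀ = 1.1415 × 652.46 = 744.79 MPa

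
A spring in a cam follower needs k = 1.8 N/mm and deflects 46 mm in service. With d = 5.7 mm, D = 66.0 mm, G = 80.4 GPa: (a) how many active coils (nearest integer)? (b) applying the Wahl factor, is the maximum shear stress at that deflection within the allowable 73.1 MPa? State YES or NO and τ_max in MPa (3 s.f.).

N_a = Gd⁴/(8D³k) = (80.4×10³)(5.7⁴)/(8·66.0³·1.8) = 20.5 → N_a = 21
Actual rate k = Gd⁴/(8D³·21) = 1.7572 N/mm
Working load F = kδ = 1.7572·46 = 80.83 N
C = 66.0/5.7 = 11.5789; K_W = (4C−1)/(4C−4)+0.615/C = 1.1240
τ_max = K_W·8FD/(πd³) = 1.1240·73.355 = 82.452 MPa
τ_max > 73.1 MPa → exceeds allowable

(a) 21 coils; (b) NO, τ_max = 82.5 MPa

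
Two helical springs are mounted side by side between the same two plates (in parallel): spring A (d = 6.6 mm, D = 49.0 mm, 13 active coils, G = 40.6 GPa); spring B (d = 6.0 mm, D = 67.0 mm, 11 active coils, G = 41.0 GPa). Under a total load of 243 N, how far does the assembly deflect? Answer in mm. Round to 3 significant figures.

k_A = Gd⁴/(8D³N_a) = (40.6×10³)(6.6⁴)/(8·49.0³·13) = 6.2962 N/mm
k_B = Gd⁴/(8D³N_a) = (41.0×10³)(6.0⁴)/(8·67.0³·11) = 2.0076 N/mm
Parallel: k_eq = 6.2962 + 2.0076 = 8.3038 N/mm
δ = F/k_eq = 243/8.3038 = 29.264 mm

29.3 mm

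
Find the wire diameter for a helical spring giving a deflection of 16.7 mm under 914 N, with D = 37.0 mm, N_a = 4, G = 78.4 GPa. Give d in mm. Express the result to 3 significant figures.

Required rate k = F/δ = 914/16.7 = 54.731 N/mm
d = (8D³N_a·k / G)^(1/4) = (8·37.0³·4·54.731 / (78.4×10³))^0.25
  = (1131.5)^0.25 = 5.7999 mm

5.80 mm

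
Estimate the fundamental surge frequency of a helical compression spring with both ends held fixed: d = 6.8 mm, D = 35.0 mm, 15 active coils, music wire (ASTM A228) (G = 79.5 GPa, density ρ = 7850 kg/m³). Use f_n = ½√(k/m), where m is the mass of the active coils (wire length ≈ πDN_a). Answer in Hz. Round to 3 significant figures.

133 Hz

k = Gd⁴/(8D³N_a) = (79.5×10³)(6.8⁴)/(8·35.0³·15) = 33.038 N/mm = 33038 N/m
Wire length L = πDN_a = π·35.0·15 = 1649.3 mm
m = ρ·(πd²/4)·L = 7850 × 36.317×10⁻⁶ m² × 1.6493 m = 0.4702 kg
f_n = ½√(k/m) = 0.5·√(33038/0.4702) = 0.5·√(70264) = 132.54 Hz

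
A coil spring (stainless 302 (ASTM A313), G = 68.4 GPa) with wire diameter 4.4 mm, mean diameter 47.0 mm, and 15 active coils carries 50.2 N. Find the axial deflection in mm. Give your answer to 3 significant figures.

k = Gd⁴/(8D³N_a) = (68.4×10³)(4.4⁴)/(8·47.0³·15) = 2.0577 N/mm
δ = F/k = 50.2 / 2.0577 = 24.396 mm

24.4 mm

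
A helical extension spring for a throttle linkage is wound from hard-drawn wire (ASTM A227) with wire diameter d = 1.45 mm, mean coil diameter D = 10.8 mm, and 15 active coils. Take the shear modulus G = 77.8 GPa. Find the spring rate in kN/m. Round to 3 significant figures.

2.28 kN/m

k = Gd⁴/(8D³N_a) = (77.8×10³ × 1.45⁴) / (8 × 10.8³ × 15)
  = 343915 / 151165 = 2.2751 N/mm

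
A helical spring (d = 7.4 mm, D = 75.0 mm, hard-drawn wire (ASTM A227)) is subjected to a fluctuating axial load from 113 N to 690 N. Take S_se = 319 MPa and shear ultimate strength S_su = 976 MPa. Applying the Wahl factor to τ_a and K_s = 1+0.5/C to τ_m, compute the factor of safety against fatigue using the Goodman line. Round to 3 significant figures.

C = D/d = 75.0/7.4 = 10.1351; K_W = (4C−1)/(4C−4)+0.615/C = 1.1428; K_s = 1+0.5/C = 1.0493
F_a = (F_max−F_min)/2 = 288.5 N; F_m = (F_max+F_min)/2 = 401.5 N
τ_a = K_W·8F_aD/(πd³) = 1.1428 × 135.97 = 155.39 MPa
τ_m = K_s·8F_mD/(πd³) = 1.0493 × 189.23 = 198.57 MPa
Goodman: 1/n_f = τ_a/S_se + τ_m/S_su = 155.39/319 + 198.57/976 = 0.48711 + 0.20345 = 0.69056
n_f = 1/0.69056 = 1.448

1.45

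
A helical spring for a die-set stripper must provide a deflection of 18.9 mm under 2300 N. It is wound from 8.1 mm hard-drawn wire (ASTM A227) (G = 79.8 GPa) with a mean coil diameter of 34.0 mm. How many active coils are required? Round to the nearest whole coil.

9

Required rate k = F/δ = 2300/18.9 = 121.69 N/mm
N_a = Gd⁴/(8D³k) = (79.8×10³ × 8.1⁴)/(8 × 34.0³ × 121.69)
    = 3.43513e+08 / 3.82642e+07 = 8.977 → 9 coils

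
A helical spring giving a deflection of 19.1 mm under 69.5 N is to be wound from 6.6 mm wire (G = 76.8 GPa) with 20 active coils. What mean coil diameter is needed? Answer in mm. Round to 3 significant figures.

Required rate k = F/δ = 69.5/19.1 = 3.6387 N/mm
D = (Gd⁴/(8N_a·k))^(1/3) = (76.8×10³·6.6⁴/(8·20·3.6387))^(1/3)
  = (250303)^(1/3) = 63.0215 mm

63.0 mm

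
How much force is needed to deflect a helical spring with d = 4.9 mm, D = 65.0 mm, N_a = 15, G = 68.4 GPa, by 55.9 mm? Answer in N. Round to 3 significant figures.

k = Gd⁴/(8D³N_a) = (68.4×10³)(4.9⁴)/(8·65.0³·15) = 1.1965 N/mm
F = k·δ = 1.1965 × 55.9 = 66.885 N

66.9 N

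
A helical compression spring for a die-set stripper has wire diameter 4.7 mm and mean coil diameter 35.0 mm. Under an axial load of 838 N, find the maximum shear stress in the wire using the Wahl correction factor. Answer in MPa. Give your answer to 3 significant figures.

862 MPa

Spring index C = D/d = 35.0/4.7 = 7.4468
K_W = (4C−1)/(4C−4) + 0.615/C = 28.787/25.787 + 0.0826 = 1.1989
τ₀ = 8FD/(πd³) = 8·838·35.0/(π·4.7³) = 234640/326.17 = 719.38 MPa
τ_max = K·τ₀ = 1.1989 × 719.38 = 862.48 MPa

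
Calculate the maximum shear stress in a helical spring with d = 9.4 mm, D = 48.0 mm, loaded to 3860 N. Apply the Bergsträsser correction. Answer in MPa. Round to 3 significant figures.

Spring index C = D/d = 48.0/9.4 = 5.1064
K_B = (4C+2)/(4C−3) = 22.426/17.426 = 1.2869
τ₀ = 8FD/(πd³) = 8·3860·48.0/(π·9.4³) = 1.48224e+06/2609.4 = 568.05 MPa
τ_max = K·τ₀ = 1.2869 × 568.05 = 731.04 MPa

731 MPa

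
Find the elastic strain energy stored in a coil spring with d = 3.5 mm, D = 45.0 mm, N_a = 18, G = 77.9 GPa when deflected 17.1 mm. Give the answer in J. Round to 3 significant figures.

0.130 J

k = Gd⁴/(8D³N_a) = (77.9×10³)(3.5⁴)/(8·45.0³·18) = 0.89086 N/mm
U = ½kδ² = 0.5 × 0.89086 × 17.1² = 130.25 N·mm = 0.13025 J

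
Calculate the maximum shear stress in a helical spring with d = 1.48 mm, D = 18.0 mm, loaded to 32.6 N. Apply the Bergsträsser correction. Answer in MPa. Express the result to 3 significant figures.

511 MPa

Spring index C = D/d = 18.0/1.48 = 12.1622
K_B = (4C+2)/(4C−3) = 50.649/45.649 = 1.1095
τ₀ = 8FD/(πd³) = 8·32.6·18.0/(π·1.48³) = 4694.4/10.184 = 460.94 MPa
τ_max = K·τ₀ = 1.1095 × 460.94 = 511.43 MPa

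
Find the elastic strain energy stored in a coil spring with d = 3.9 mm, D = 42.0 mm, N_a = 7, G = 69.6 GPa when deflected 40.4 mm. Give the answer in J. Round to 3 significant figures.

3.17 J

k = Gd⁴/(8D³N_a) = (69.6×10³)(3.9⁴)/(8·42.0³·7) = 3.8809 N/mm
U = ½kδ² = 0.5 × 3.8809 × 40.4² = 3167.1 N·mm = 3.1671 J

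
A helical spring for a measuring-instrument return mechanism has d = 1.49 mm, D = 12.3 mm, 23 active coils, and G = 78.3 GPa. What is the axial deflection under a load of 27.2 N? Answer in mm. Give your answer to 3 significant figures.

k = Gd⁴/(8D³N_a) = (78.3×10³)(1.49⁴)/(8·12.3³·23) = 1.1271 N/mm
δ = F/k = 27.2 / 1.1271 = 24.132 mm

24.1 mm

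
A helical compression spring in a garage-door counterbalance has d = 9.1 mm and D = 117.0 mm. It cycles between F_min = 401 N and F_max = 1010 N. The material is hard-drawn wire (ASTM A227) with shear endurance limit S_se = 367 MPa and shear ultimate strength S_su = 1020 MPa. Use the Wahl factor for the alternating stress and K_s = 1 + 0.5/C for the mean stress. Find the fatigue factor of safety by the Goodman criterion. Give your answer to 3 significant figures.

C = D/d = 117.0/9.1 = 12.8571; K_W = (4C−1)/(4C−4)+0.615/C = 1.1111; K_s = 1+0.5/C = 1.0389
F_a = (F_max−F_min)/2 = 304.5 N; F_m = (F_max+F_min)/2 = 705.5 N
τ_a = K_W·8F_aD/(πd³) = 1.1111 × 120.39 = 133.76 MPa
τ_m = K_s·8F_mD/(πd³) = 1.0389 × 278.93 = 289.78 MPa
Goodman: 1/n_f = τ_a/S_se + τ_m/S_su = 133.76/367 + 289.78/1020 = 0.36448 + 0.28410 = 0.64858
n_f = 1/0.64858 = 1.542

1.54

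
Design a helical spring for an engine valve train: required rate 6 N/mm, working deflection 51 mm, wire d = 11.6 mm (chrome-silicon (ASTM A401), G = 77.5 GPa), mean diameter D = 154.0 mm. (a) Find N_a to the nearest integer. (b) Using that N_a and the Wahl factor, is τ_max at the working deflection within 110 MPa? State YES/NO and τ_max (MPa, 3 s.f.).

(a) 8 coils; (b) YES, τ_max = 85.2 MPa

N_a = Gd⁴/(8D³k) = (77.5×10³)(11.6⁴)/(8·154.0³·6) = 8.004 → N_a = 8
Actual rate k = Gd⁴/(8D³·8) = 6.0033 N/mm
Working load F = kδ = 6.0033·51 = 306.17 N
C = 154.0/11.6 = 13.2759; K_W = (4C−1)/(4C−4)+0.615/C = 1.1074
τ_max = K_W·8FD/(πd³) = 1.1074·76.922 = 85.185 MPa
τ_max ≤ 110 MPa → acceptable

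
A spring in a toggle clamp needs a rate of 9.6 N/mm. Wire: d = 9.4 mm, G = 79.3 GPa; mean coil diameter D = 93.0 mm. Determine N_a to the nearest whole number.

N_a = Gd⁴/(8D³k) = (79.3×10³ × 9.4⁴)/(8 × 93.0³ × 9.6)
    = 6.19134e+08 / 6.17746e+07 = 10.02 → 10 coils

10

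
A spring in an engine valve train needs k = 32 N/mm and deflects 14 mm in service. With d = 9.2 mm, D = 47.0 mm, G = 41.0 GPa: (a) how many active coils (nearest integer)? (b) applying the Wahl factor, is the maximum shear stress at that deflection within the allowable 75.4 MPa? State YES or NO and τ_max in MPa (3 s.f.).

N_a = Gd⁴/(8D³k) = (41.0×10³)(9.2⁴)/(8·47.0³·32) = 11.05 → N_a = 11
Actual rate k = Gd⁴/(8D³·11) = 32.148 N/mm
Working load F = kδ = 32.148·14 = 450.08 N
C = 47.0/9.2 = 5.1087; K_W = (4C−1)/(4C−4)+0.615/C = 1.3029
τ_max = K_W·8FD/(πd³) = 1.3029·69.177 = 90.132 MPa
τ_max > 75.4 MPa → exceeds allowable

(a) 11 coils; (b) NO, τ_max = 90.1 MPa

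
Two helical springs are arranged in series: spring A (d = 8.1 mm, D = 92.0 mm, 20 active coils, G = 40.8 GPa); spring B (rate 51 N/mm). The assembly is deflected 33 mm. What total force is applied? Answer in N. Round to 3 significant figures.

k_A = Gd⁴/(8D³N_a) = (40.8×10³)(8.1⁴)/(8·92.0³·20) = 1.4097 N/mm
Series: 1/k_eq = 1/1.4097 + 1/51 = 0.72899; k_eq = 1.3718 N/mm
F = k_eq·δ = 1.3718·33 = 45.268 N

45.3 N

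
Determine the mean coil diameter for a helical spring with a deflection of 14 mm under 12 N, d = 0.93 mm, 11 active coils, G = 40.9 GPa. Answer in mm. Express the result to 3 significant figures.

Required rate k = F/δ = 12/14 = 0.85714 N/mm
D = (Gd⁴/(8N_a·k))^(1/3) = (40.9×10³·0.93⁴/(8·11·0.85714))^(1/3)
  = (405.62)^(1/3) = 7.4024 mm

7.40 mm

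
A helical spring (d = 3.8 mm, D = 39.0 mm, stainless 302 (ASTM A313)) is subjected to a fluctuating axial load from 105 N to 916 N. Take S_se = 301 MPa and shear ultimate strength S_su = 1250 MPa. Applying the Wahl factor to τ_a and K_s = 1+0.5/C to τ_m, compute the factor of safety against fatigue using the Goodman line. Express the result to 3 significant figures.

0.281

C = D/d = 39.0/3.8 = 10.2632; K_W = (4C−1)/(4C−4)+0.615/C = 1.1409; K_s = 1+0.5/C = 1.0487
F_a = (F_max−F_min)/2 = 405.5 N; F_m = (F_max+F_min)/2 = 510.5 N
τ_a = K_W·8F_aD/(πd³) = 1.1409 × 733.91 = 837.31 MPa
τ_m = K_s·8F_mD/(πd³) = 1.0487 × 923.95 = 968.97 MPa
Goodman: 1/n_f = τ_a/S_se + τ_m/S_su = 837.31/301 + 968.97/1250 = 2.78177 + 0.77517 = 3.5569
n_f = 1/3.5569 = 0.2811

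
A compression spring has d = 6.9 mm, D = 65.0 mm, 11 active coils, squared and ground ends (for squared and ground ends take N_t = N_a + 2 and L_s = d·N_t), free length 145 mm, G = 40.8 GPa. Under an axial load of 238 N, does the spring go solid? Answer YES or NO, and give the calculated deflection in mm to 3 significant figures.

YES, δ = 62.2 mm

k = Gd⁴/(8D³N_a) = (40.8×10³)(6.9⁴)/(8·65.0³·11) = 3.8268 N/mm
N_t = 13; L_s = 6.9·13 = 89.7 mm; δ_solid = L₀ − L_s = 145 − 89.7 = 55.3 mm
δ = F/k = 238/3.8268 = 62.193 mm
δ ≥ δ_solid → spring goes solid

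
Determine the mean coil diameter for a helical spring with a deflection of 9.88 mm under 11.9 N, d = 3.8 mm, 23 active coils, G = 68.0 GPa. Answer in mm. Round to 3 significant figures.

Required rate k = F/δ = 11.9/9.88 = 1.2045 N/mm
D = (Gd⁴/(8N_a·k))^(1/3) = (68.0×10³·3.8⁴/(8·23·1.2045))^(1/3)
  = (63978.7)^(1/3) = 39.9956 mm

40.0 mm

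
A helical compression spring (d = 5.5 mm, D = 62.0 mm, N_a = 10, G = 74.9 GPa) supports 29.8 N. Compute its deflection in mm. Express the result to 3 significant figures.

k = Gd⁴/(8D³N_a) = (74.9×10³)(5.5⁴)/(8·62.0³·10) = 3.5947 N/mm
δ = F/k = 29.8 / 3.5947 = 8.2899 mm

8.29 mm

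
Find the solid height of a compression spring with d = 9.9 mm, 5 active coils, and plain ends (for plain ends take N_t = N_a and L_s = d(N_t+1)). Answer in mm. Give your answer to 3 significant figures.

59.4 mm

plain ends: N_t = N_a = 5
L_s = d·(N_t+1) = 9.9 × 6 = 59.4 mm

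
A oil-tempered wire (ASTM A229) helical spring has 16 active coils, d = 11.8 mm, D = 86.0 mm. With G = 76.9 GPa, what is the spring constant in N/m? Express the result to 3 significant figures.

18300 N/m

k = Gd⁴/(8D³N_a) = (76.9×10³ × 11.8⁴) / (8 × 86.0³ × 16)
  = 1.49092e+09 / 8.14152e+07 = 18.313 N/mm = 18313 N/m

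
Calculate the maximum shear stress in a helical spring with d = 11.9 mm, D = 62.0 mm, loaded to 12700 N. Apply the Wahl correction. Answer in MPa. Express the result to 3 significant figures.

1540 MPa

Spring index C = D/d = 62.0/11.9 = 5.2101
K_W = (4C−1)/(4C−4) + 0.615/C = 19.840/16.840 + 0.1180 = 1.2962
τ₀ = 8FD/(πd³) = 8·12700·62.0/(π·11.9³) = 6.2992e+06/5294.1 = 1189.9 MPa
τ_max = K·τ₀ = 1.2962 × 1189.9 = 1542.3 MPa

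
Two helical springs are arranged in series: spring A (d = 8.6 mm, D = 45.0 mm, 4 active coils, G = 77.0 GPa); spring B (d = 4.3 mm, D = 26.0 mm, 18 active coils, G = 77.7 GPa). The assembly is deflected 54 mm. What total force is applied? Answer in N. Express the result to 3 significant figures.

528 N

k_A = Gd⁴/(8D³N_a) = (77.0×10³)(8.6⁴)/(8·45.0³·4) = 144.44 N/mm
k_B = Gd⁴/(8D³N_a) = (77.7×10³)(4.3⁴)/(8·26.0³·18) = 10.496 N/mm
Series: 1/k_eq = 1/144.44 + 1/10.496 = 0.1022; k_eq = 9.7847 N/mm
F = k_eq·δ = 9.7847·54 = 528.38 N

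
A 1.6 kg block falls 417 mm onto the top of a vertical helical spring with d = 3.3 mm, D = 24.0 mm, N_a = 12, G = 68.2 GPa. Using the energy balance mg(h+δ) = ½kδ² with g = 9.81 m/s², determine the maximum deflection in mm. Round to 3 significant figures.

k = Gd⁴/(8D³N_a) = (68.2×10³)(3.3⁴)/(8·24.0³·12) = 6.0945 N/mm
W = mg = 1.6 × 9.81 = 15.696 N
½kδ² − Wδ − Wh = 0 → δ = (W + √(W² + 2kWh))/k
δ = (15.696 + √(246.36 + 79779.3))/6.0945 = (15.696 + 282.89)/6.0945 = 48.993 mm

49.0 mm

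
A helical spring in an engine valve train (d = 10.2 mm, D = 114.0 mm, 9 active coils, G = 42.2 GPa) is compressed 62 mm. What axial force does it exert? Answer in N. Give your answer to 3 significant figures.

k = Gd⁴/(8D³N_a) = (42.2×10³)(10.2⁴)/(8·114.0³·9) = 4.2822 N/mm
F = k·δ = 4.2822 × 62 = 265.5 N

265 N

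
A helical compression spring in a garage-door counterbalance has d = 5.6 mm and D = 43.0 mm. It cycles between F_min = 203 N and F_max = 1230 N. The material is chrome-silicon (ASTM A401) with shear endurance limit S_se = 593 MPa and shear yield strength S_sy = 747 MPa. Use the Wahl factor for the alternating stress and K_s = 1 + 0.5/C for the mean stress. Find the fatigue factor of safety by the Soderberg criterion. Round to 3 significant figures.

C = D/d = 43.0/5.6 = 7.6786; K_W = (4C−1)/(4C−4)+0.615/C = 1.1924; K_s = 1+0.5/C = 1.0651
F_a = (F_max−F_min)/2 = 513.5 N; F_m = (F_max+F_min)/2 = 716.5 N
τ_a = K_W·8F_aD/(πd³) = 1.1924 × 320.17 = 381.77 MPa
τ_m = K_s·8F_mD/(πd³) = 1.0651 × 446.75 = 475.84 MPa
Soderberg: 1/n_f = τ_a/S_se + τ_m/S_sy = 381.77/593 + 475.84/747 = 0.64380 + 0.63700 = 1.2808
n_f = 1/1.2808 = 0.7808

0.781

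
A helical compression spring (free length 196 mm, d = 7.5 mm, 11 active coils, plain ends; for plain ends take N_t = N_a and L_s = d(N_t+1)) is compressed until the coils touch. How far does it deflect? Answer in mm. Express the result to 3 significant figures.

N_t = 11; L_s = 7.5·12 = 90 mm
δ_solid = L₀ − L_s = 196 − 90 = 106 mm

106 mm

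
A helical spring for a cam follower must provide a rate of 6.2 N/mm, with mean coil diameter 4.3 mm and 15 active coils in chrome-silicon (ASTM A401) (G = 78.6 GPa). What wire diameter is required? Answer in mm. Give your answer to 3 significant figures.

0.931 mm

d = (8D³N_a·k / G)^(1/4) = (8·4.3³·15·6.2 / (78.6×10³))^0.25
  = (0.75259)^0.25 = 0.9314 mm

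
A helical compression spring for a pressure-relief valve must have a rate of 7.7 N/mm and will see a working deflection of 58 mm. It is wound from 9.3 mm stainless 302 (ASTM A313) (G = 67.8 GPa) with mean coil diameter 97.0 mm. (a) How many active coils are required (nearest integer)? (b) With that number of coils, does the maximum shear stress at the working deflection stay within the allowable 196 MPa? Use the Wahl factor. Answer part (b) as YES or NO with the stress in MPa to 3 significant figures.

N_a = Gd⁴/(8D³k) = (67.8×10³)(9.3⁴)/(8·97.0³·7.7) = 9.021 → N_a = 9
Actual rate k = Gd⁴/(8D³·9) = 7.7182 N/mm
Working load F = kδ = 7.7182·58 = 447.65 N
C = 97.0/9.3 = 10.4301; K_W = (4C−1)/(4C−4)+0.615/C = 1.1385
τ_max = K_W·8FD/(πd³) = 1.1385·137.47 = 156.51 MPa
τ_max ≤ 196 MPa → acceptable

(a) 9 coils; (b) YES, τ_max = 157 MPa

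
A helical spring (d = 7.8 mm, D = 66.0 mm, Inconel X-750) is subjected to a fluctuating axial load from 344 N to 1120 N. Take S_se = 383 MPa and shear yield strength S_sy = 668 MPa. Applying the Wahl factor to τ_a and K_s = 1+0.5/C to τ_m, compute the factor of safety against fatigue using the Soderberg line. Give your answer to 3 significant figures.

1.20

C = D/d = 66.0/7.8 = 8.4615; K_W = (4C−1)/(4C−4)+0.615/C = 1.1732; K_s = 1+0.5/C = 1.0591
F_a = (F_max−F_min)/2 = 388 N; F_m = (F_max+F_min)/2 = 732 N
τ_a = K_W·8F_aD/(πd³) = 1.1732 × 137.41 = 161.21 MPa
τ_m = K_s·8F_mD/(πd³) = 1.0591 × 259.25 = 274.56 MPa
Soderberg: 1/n_f = τ_a/S_se + τ_m/S_sy = 161.21/383 + 274.56/668 = 0.42092 + 0.41102 = 0.83195
n_f = 1/0.83195 = 1.202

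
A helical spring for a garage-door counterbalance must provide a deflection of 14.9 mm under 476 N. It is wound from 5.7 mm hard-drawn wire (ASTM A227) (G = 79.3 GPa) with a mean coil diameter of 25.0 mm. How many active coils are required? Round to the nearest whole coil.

Required rate k = F/δ = 476/14.9 = 31.946 N/mm
N_a = Gd⁴/(8D³k) = (79.3×10³ × 5.7⁴)/(8 × 25.0³ × 31.946)
    = 8.37091e+07 / 3.99329e+06 = 20.96 → 21 coils

21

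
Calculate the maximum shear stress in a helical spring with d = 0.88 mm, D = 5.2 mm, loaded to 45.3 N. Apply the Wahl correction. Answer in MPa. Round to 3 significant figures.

1110 MPa

Spring index C = D/d = 5.2/0.88 = 5.9091
K_W = (4C−1)/(4C−4) + 0.615/C = 22.636/19.636 + 0.1041 = 1.2569
τ₀ = 8FD/(πd³) = 8·45.3·5.2/(π·0.88³) = 1884.48/2.1409 = 880.22 MPa
τ_max = K·τ₀ = 1.2569 × 880.22 = 1106.3 MPa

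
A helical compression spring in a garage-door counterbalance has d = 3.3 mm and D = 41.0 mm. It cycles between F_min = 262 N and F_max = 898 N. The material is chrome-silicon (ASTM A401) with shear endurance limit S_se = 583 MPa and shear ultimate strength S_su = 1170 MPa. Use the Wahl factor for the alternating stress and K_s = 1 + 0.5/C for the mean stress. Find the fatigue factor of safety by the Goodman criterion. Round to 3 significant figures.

C = D/d = 41.0/3.3 = 12.4242; K_W = (4C−1)/(4C−4)+0.615/C = 1.1151; K_s = 1+0.5/C = 1.0402
F_a = (F_max−F_min)/2 = 318 N; F_m = (F_max+F_min)/2 = 580 N
τ_a = K_W·8F_aD/(πd³) = 1.1151 × 923.87 = 1030.2 MPa
τ_m = K_s·8F_mD/(πd³) = 1.0402 × 1685 = 1752.9 MPa
Goodman: 1/n_f = τ_a/S_se + τ_m/S_su = 1030.2/583 + 1752.9/1170 = 1.76715 + 1.49816 = 3.2653
n_f = 1/3.2653 = 0.3062

0.306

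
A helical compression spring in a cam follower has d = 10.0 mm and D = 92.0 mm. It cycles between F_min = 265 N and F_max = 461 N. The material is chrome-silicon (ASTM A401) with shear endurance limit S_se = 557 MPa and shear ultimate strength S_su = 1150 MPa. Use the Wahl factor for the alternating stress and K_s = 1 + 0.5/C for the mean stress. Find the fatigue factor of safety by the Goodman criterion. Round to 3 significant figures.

C = D/d = 92.0/10.0 = 9.2000; K_W = (4C−1)/(4C−4)+0.615/C = 1.1583; K_s = 1+0.5/C = 1.0543
F_a = (F_max−F_min)/2 = 98 N; F_m = (F_max+F_min)/2 = 363 N
τ_a = K_W·8F_aD/(πd³) = 1.1583 × 22.959 = 26.594 MPa
τ_m = K_s·8F_mD/(πd³) = 1.0543 × 85.042 = 89.664 MPa
Goodman: 1/n_f = τ_a/S_se + τ_m/S_su = 26.594/557 + 89.664/1150 = 0.04774 + 0.07797 = 0.12571
n_f = 1/0.12571 = 7.955

7.95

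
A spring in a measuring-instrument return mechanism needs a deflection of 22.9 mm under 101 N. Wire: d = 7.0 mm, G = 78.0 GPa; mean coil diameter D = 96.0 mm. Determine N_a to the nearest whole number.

6

Required rate k = F/δ = 101/22.9 = 4.4105 N/mm
N_a = Gd⁴/(8D³k) = (78.0×10³ × 7.0⁴)/(8 × 96.0³ × 4.4105)
    = 1.87278e+08 / 3.12169e+07 = 5.999 → 6 coils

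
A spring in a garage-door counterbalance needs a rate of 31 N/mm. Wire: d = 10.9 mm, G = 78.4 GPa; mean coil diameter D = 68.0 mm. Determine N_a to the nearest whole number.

N_a = Gd⁴/(8D³k) = (78.4×10³ × 10.9⁴)/(8 × 68.0³ × 31)
    = 1.10668e+09 / 7.79791e+07 = 14.19 → 14 coils

14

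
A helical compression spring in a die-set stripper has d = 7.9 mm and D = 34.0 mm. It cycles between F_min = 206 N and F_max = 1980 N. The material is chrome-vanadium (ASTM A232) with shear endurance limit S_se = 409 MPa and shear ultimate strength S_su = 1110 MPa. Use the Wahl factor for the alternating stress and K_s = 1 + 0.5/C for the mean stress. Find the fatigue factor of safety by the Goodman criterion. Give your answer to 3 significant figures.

1.40

C = D/d = 34.0/7.9 = 4.3038; K_W = (4C−1)/(4C−4)+0.615/C = 1.3699; K_s = 1+0.5/C = 1.1162
F_a = (F_max−F_min)/2 = 887 N; F_m = (F_max+F_min)/2 = 1093 N
τ_a = K_W·8F_aD/(πd³) = 1.3699 × 155.76 = 213.38 MPa
τ_m = K_s·8F_mD/(πd³) = 1.1162 × 191.94 = 214.24 MPa
Goodman: 1/n_f = τ_a/S_se + τ_m/S_su = 213.38/409 + 214.24/1110 = 0.52171 + 0.19300 = 0.71472
n_f = 1/0.71472 = 1.399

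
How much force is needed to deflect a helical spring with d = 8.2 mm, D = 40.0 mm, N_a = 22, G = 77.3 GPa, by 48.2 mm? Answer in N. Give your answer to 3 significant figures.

k = Gd⁴/(8D³N_a) = (77.3×10³)(8.2⁴)/(8·40.0³·22) = 31.027 N/mm
F = k·δ = 31.027 × 48.2 = 1495.5 N

1500 N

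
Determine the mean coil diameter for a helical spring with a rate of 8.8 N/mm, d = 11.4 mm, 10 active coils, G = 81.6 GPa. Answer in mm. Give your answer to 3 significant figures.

D = (Gd⁴/(8N_a·k))^(1/3) = (81.6×10³·11.4⁴/(8·10·8.8))^(1/3)
  = (1.95766e+06)^(1/3) = 125.0966 mm

125 mm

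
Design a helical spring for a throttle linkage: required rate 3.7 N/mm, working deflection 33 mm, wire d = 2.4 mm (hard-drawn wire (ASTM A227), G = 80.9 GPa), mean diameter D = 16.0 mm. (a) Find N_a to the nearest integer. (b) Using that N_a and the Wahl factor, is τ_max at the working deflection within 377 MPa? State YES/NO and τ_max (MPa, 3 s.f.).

(a) 22 coils; (b) NO, τ_max = 443 MPa

N_a = Gd⁴/(8D³k) = (80.9×10³)(2.4⁴)/(8·16.0³·3.7) = 22.14 → N_a = 22
Actual rate k = Gd⁴/(8D³·22) = 3.7232 N/mm
Working load F = kδ = 3.7232·33 = 122.87 N
C = 16.0/2.4 = 6.6667; K_W = (4C−1)/(4C−4)+0.615/C = 1.2246
τ_max = K_W·8FD/(πd³) = 1.2246·362.13 = 443.46 MPa
τ_max > 377 MPa → exceeds allowable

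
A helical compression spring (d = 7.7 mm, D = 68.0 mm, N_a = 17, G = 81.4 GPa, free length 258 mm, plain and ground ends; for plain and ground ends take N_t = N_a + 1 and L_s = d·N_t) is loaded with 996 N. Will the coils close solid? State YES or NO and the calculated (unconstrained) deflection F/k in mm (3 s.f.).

YES, δ = 149 mm

k = Gd⁴/(8D³N_a) = (81.4×10³)(7.7⁴)/(8·68.0³·17) = 6.6915 N/mm
N_t = 18; L_s = 7.7·18 = 138.6 mm; δ_solid = L₀ − L_s = 258 − 138.6 = 119.4 mm
δ = F/k = 996/6.6915 = 148.85 mm
δ ≥ δ_solid → spring goes solid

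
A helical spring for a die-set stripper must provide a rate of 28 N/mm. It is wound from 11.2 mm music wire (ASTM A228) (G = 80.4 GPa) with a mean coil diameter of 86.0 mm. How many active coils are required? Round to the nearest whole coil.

9

N_a = Gd⁴/(8D³k) = (80.4×10³ × 11.2⁴)/(8 × 86.0³ × 28)
    = 1.26511e+09 / 1.42477e+08 = 8.879 → 9 coils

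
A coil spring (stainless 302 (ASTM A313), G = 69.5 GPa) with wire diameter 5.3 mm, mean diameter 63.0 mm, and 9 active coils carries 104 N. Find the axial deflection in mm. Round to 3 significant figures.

k = Gd⁴/(8D³N_a) = (69.5×10³)(5.3⁴)/(8·63.0³·9) = 3.046 N/mm
δ = F/k = 104 / 3.046 = 34.143 mm

34.1 mm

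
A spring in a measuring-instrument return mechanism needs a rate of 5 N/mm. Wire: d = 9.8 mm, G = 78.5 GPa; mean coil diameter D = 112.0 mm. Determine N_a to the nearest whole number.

13

N_a = Gd⁴/(8D³k) = (78.5×10³ × 9.8⁴)/(8 × 112.0³ × 5)
    = 7.24059e+08 / 5.61971e+07 = 12.88 → 13 coils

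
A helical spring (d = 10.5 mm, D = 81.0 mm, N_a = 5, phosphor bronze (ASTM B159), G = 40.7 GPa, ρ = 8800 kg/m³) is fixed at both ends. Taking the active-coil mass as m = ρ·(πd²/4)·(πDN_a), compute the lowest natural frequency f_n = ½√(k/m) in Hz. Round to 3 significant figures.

k = Gd⁴/(8D³N_a) = (40.7×10³)(10.5⁴)/(8·81.0³·5) = 23.272 N/mm = 23272 N/m
Wire length L = πDN_a = π·81.0·5 = 1272.3 mm
m = ρ·(πd²/4)·L = 8800 × 86.59×10⁻⁶ m² × 1.2723 m = 0.96952 kg
f_n = ½√(k/m) = 0.5·√(23272/0.96952) = 0.5·√(24004) = 77.466 Hz

77.5 Hz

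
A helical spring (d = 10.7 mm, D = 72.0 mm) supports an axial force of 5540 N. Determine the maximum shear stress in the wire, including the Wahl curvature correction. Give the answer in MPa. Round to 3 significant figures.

1010 MPa

Spring index C = D/d = 72.0/10.7 = 6.7290
K_W = (4C−1)/(4C−4) + 0.615/C = 25.916/22.916 + 0.0914 = 1.2223
τ₀ = 8FD/(πd³) = 8·5540·72.0/(π·10.7³) = 3.19104e+06/3848.6 = 829.15 MPa
τ_max = K·τ₀ = 1.2223 × 829.15 = 1013.5 MPa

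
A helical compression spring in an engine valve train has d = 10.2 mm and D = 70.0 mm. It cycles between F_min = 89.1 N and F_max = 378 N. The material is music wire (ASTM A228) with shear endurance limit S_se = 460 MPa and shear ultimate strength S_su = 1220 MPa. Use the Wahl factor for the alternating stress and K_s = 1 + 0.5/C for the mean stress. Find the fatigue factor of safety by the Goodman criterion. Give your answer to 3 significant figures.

C = D/d = 70.0/10.2 = 6.8627; K_W = (4C−1)/(4C−4)+0.615/C = 1.2175; K_s = 1+0.5/C = 1.0729
F_a = (F_max−F_min)/2 = 144.45 N; F_m = (F_max+F_min)/2 = 233.55 N
τ_a = K_W·8F_aD/(πd³) = 1.2175 × 24.264 = 29.542 MPa
τ_m = K_s·8F_mD/(πd³) = 1.0729 × 39.23 = 42.088 MPa
Goodman: 1/n_f = τ_a/S_se + τ_m/S_su = 29.542/460 + 42.088/1220 = 0.06422 + 0.03450 = 0.09872
n_f = 1/0.09872 = 10.13

10.1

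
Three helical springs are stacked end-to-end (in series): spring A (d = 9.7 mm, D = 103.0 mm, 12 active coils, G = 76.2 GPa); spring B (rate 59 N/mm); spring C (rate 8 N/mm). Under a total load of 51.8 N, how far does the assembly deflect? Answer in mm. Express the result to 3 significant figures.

k_A = Gd⁴/(8D³N_a) = (76.2×10³)(9.7⁴)/(8·103.0³·12) = 6.4307 N/mm
Series: 1/k_eq = 1/6.4307 + 1/59 + 1/8 = 0.29745; k_eq = 3.3619 N/mm
δ = F/k_eq = 51.8/3.3619 = 15.408 mm

15.4 mm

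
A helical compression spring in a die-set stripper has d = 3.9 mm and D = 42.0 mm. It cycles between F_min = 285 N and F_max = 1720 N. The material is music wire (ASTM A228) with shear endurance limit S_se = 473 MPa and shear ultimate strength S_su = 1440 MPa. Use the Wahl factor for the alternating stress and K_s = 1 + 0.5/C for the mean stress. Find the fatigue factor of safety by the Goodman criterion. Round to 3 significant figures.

C = D/d = 42.0/3.9 = 10.7692; K_W = (4C−1)/(4C−4)+0.615/C = 1.1339; K_s = 1+0.5/C = 1.0464
F_a = (F_max−F_min)/2 = 717.5 N; F_m = (F_max+F_min)/2 = 1002.5 N
τ_a = K_W·8F_aD/(πd³) = 1.1339 × 1293.7 = 1466.8 MPa
τ_m = K_s·8F_mD/(πd³) = 1.0464 × 1807.5 = 1891.4 MPa
Goodman: 1/n_f = τ_a/S_se + τ_m/S_su = 1466.8/473 + 1891.4/1440 = 3.10115 + 1.31349 = 4.4146
n_f = 1/4.4146 = 0.2265

0.227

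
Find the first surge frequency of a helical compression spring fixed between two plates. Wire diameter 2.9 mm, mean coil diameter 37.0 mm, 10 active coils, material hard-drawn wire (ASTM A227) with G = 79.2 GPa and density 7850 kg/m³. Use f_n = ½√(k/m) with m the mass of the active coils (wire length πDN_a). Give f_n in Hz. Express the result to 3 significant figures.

75.7 Hz

k = Gd⁴/(8D³N_a) = (79.2×10³)(2.9⁴)/(8·37.0³·10) = 1.3824 N/mm = 1382.4 N/m
Wire length L = πDN_a = π·37.0·10 = 1162.4 mm
m = ρ·(πd²/4)·L = 7850 × 6.6052×10⁻⁶ m² × 1.1624 m = 0.060271 kg
f_n = ½√(k/m) = 0.5·√(1382.4/0.060271) = 0.5·√(22936) = 75.723 Hz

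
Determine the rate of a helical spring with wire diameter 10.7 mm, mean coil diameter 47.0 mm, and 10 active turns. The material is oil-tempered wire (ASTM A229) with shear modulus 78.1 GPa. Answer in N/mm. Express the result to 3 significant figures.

k = Gd⁴/(8D³N_a) = (78.1×10³ × 10.7⁴) / (8 × 47.0³ × 10)
  = 1.02373e+09 / 8.30584e+06 = 123.25 N/mm

123 N/mm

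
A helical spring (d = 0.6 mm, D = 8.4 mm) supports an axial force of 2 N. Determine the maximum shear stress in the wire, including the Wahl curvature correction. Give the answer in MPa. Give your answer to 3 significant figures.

218 MPa

Spring index C = D/d = 8.4/0.6 = 14.0000
K_W = (4C−1)/(4C−4) + 0.615/C = 55.000/52.000 + 0.0439 = 1.1016
τ₀ = 8FD/(πd³) = 8·2·8.4/(π·0.6³) = 134.4/0.67858 = 198.06 MPa
τ_max = K·τ₀ = 1.1016 × 198.06 = 218.19 MPa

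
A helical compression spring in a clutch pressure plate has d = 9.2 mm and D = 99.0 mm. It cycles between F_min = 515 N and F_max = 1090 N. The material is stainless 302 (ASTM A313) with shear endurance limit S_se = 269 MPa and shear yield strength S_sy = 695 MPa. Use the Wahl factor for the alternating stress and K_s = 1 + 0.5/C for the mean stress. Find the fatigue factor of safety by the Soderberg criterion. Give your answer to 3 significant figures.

1.28

C = D/d = 99.0/9.2 = 10.7609; K_W = (4C−1)/(4C−4)+0.615/C = 1.1340; K_s = 1+0.5/C = 1.0465
F_a = (F_max−F_min)/2 = 287.5 N; F_m = (F_max+F_min)/2 = 802.5 N
τ_a = K_W·8F_aD/(πd³) = 1.1340 × 93.079 = 105.55 MPa
τ_m = K_s·8F_mD/(πd³) = 1.0465 × 259.81 = 271.88 MPa
Soderberg: 1/n_f = τ_a/S_se + τ_m/S_sy = 105.55/269 + 271.88/695 = 0.39238 + 0.39120 = 0.78358
n_f = 1/0.78358 = 1.276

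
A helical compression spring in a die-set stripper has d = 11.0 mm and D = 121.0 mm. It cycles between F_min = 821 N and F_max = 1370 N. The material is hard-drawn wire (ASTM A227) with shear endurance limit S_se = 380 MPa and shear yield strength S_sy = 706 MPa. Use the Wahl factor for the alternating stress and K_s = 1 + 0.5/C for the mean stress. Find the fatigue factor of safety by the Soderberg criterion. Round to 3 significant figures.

C = D/d = 121.0/11.0 = 11.0000; K_W = (4C−1)/(4C−4)+0.615/C = 1.1309; K_s = 1+0.5/C = 1.0455
F_a = (F_max−F_min)/2 = 274.5 N; F_m = (F_max+F_min)/2 = 1095.5 N
τ_a = K_W·8F_aD/(πd³) = 1.1309 × 63.546 = 71.865 MPa
τ_m = K_s·8F_mD/(πd³) = 1.0455 × 253.61 = 265.13 MPa
Soderberg: 1/n_f = τ_a/S_se + τ_m/S_sy = 71.865/380 + 265.13/706 = 0.18912 + 0.37554 = 0.56466
n_f = 1/0.56466 = 1.771

1.77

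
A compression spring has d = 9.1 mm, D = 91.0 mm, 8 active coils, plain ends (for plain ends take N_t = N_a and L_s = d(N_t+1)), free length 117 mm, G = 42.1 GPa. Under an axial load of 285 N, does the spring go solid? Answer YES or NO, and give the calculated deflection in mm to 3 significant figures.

YES, δ = 47.6 mm

k = Gd⁴/(8D³N_a) = (42.1×10³)(9.1⁴)/(8·91.0³·8) = 5.9861 N/mm
N_t = 8; L_s = 9.1·9 = 81.9 mm; δ_solid = L₀ − L_s = 117 − 81.9 = 35.1 mm
δ = F/k = 285/5.9861 = 47.61 mm
δ ≥ δ_solid → spring goes solid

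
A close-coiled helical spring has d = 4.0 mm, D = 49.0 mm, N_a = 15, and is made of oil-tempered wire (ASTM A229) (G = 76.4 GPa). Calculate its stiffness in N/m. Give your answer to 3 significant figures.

k = Gd⁴/(8D³N_a) = (76.4×10³ × 4.0⁴) / (8 × 49.0³ × 15)
  = 1.95584e+07 / 1.41179e+07 = 1.3854 N/mm = 1385.4 N/m

1390 N/m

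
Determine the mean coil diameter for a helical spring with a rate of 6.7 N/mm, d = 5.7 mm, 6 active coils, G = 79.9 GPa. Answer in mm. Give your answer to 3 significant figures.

64.0 mm

D = (Gd⁴/(8N_a·k))^(1/3) = (79.9×10³·5.7⁴/(8·6·6.7))^(1/3)
  = (262259)^(1/3) = 64.0093 mm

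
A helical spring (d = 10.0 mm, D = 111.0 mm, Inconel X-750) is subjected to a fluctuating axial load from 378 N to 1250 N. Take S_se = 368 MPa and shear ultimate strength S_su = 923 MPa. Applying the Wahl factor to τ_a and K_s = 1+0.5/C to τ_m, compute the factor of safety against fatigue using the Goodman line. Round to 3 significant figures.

1.57

C = D/d = 111.0/10.0 = 11.1000; K_W = (4C−1)/(4C−4)+0.615/C = 1.1297; K_s = 1+0.5/C = 1.0450
F_a = (F_max−F_min)/2 = 436 N; F_m = (F_max+F_min)/2 = 814 N
τ_a = K_W·8F_aD/(πd³) = 1.1297 × 123.24 = 139.22 MPa
τ_m = K_s·8F_mD/(πd³) = 1.0450 × 230.08 = 240.45 MPa
Goodman: 1/n_f = τ_a/S_se + τ_m/S_su = 139.22/368 + 240.45/923 = 0.37831 + 0.26051 = 0.63882
n_f = 1/0.63882 = 1.565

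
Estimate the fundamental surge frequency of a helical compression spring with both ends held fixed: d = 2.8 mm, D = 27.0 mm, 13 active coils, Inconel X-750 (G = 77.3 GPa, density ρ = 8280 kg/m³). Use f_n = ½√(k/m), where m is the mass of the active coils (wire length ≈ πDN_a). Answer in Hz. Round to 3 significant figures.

k = Gd⁴/(8D³N_a) = (77.3×10³)(2.8⁴)/(8·27.0³·13) = 2.3211 N/mm = 2321.1 N/m
Wire length L = πDN_a = π·27.0·13 = 1102.7 mm
m = ρ·(πd²/4)·L = 8280 × 6.1575×10⁻⁶ m² × 1.1027 m = 0.05622 kg
f_n = ½√(k/m) = 0.5·√(2321.1/0.05622) = 0.5·√(41285) = 101.59 Hz

102 Hz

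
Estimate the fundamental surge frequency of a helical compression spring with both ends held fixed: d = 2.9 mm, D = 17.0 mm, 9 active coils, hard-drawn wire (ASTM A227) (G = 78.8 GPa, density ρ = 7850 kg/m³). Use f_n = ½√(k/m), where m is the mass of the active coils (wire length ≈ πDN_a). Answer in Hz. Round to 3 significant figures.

k = Gd⁴/(8D³N_a) = (78.8×10³)(2.9⁴)/(8·17.0³·9) = 15.756 N/mm = 15756 N/m
Wire length L = πDN_a = π·17.0·9 = 480.66 mm
m = ρ·(πd²/4)·L = 7850 × 6.6052×10⁻⁶ m² × 0.48066 m = 0.024923 kg
f_n = ½√(k/m) = 0.5·√(15756/0.024923) = 0.5·√(6.3218e+05) = 397.55 Hz

398 Hz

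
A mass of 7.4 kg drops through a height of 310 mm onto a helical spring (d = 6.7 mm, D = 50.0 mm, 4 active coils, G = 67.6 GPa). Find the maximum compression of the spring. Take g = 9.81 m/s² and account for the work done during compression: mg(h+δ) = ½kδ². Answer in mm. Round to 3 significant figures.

38.5 mm

k = Gd⁴/(8D³N_a) = (67.6×10³)(6.7⁴)/(8·50.0³·4) = 34.055 N/mm
W = mg = 7.4 × 9.81 = 72.594 N
½kδ² − Wδ − Wh = 0 → δ = (W + √(W² + 2kWh))/k
δ = (72.594 + √(5269.9 + 1.53277e+06))/34.055 = (72.594 + 1240.2)/34.055 = 38.548 mm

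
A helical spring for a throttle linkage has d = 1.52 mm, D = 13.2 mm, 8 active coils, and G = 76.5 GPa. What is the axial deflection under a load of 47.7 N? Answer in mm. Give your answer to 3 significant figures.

17.2 mm

k = Gd⁴/(8D³N_a) = (76.5×10³)(1.52⁴)/(8·13.2³·8) = 2.7742 N/mm
δ = F/k = 47.7 / 2.7742 = 17.194 mm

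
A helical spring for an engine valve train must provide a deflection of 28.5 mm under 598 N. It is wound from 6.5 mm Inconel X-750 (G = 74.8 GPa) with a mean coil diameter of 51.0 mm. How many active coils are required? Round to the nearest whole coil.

Required rate k = F/δ = 598/28.5 = 20.982 N/mm
N_a = Gd⁴/(8D³k) = (74.8×10³ × 6.5⁴)/(8 × 51.0³ × 20.982)
    = 1.33523e+08 / 2.22668e+07 = 5.997 → 6 coils

6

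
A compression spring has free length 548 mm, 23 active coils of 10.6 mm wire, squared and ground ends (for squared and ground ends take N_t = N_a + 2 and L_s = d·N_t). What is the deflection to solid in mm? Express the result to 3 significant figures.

283 mm

N_t = 25; L_s = 10.6·25 = 265 mm
δ_solid = L₀ − L_s = 548 − 265 = 283 mm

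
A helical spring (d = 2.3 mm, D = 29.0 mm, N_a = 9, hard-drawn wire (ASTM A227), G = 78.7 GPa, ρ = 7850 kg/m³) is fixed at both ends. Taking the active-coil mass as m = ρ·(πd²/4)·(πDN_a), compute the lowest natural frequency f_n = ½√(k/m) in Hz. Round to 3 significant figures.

k = Gd⁴/(8D³N_a) = (78.7×10³)(2.3⁴)/(8·29.0³·9) = 1.2542 N/mm = 1254.2 N/m
Wire length L = πDN_a = π·29.0·9 = 819.96 mm
m = ρ·(πd²/4)·L = 7850 × 4.1548×10⁻⁶ m² × 0.81996 m = 0.026743 kg
f_n = ½√(k/m) = 0.5·√(1254.2/0.026743) = 0.5·√(46898) = 108.28 Hz

108 Hz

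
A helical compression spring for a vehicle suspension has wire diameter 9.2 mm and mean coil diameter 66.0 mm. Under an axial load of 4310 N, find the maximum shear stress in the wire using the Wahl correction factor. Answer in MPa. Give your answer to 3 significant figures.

1120 MPa

Spring index C = D/d = 66.0/9.2 = 7.1739
K_W = (4C−1)/(4C−4) + 0.615/C = 27.696/24.696 + 0.0857 = 1.2072
τ₀ = 8FD/(πd³) = 8·4310·66.0/(π·9.2³) = 2.27568e+06/2446.3 = 930.25 MPa
τ_max = K·τ₀ = 1.2072 × 930.25 = 1123 MPa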